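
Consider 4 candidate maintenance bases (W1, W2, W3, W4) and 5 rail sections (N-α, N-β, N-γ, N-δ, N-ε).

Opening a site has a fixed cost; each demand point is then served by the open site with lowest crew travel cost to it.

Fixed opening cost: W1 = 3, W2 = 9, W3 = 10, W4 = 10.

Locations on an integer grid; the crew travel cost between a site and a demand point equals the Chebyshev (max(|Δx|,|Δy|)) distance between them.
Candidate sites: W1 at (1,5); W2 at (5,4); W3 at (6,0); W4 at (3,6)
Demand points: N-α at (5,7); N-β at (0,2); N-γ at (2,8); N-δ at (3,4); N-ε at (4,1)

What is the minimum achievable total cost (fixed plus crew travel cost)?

Open {W1}: assign each demand point to its cheapest open site.
  N-α→W1 4, N-β→W1 3, N-γ→W1 3, N-δ→W1 2, N-ε→W1 4
  crew travel cost 16, fixed 3 → total 19.
Compare {W4}: crew travel cost 15 + fixed 10 = 25.
Compare {W2}: crew travel cost 17 + fixed 9 = 26.
Compare {W1, W2}: crew travel cost 14 + fixed 12 = 26.
All other subsets cost ≥ 25. Minimum total cost: 19.

19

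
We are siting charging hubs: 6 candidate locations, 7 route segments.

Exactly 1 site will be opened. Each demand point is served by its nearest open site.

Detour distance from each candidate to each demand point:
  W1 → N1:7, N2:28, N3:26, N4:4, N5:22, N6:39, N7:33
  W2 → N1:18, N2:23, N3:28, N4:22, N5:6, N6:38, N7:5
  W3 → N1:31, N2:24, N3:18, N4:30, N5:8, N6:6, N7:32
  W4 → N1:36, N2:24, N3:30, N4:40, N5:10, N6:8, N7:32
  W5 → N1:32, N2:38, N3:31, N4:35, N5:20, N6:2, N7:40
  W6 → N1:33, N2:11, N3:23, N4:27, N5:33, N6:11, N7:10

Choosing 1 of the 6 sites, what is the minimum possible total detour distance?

140

Open {W2}.
  N1→W2 18, N2→W2 23, N3→W2 28, N4→W2 22, N5→W2 6, N6→W2 38, N7→W2 5  ⇒ total 140.
Compare {W6}: total 148.
Compare {W3}: total 149.
No size-1 selection does better; minimum is 140.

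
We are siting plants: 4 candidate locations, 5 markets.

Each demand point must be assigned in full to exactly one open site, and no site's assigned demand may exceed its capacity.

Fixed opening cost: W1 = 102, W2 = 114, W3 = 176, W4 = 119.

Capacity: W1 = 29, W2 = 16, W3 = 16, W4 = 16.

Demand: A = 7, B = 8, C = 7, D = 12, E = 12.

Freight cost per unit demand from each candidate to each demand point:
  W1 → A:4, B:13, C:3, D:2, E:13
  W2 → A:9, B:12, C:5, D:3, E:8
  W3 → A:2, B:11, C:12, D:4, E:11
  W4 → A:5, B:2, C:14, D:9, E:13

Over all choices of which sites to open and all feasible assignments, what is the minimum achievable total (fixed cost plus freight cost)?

520

Open {W1, W2, W4}; cheapest assignment that respects the capacities:
  W1 (cap 29, load 26): A, C, D — cost 7×4 + 7×3 + 12×2 = 73
  W2 (cap 16, load 12): E — cost 12×8 = 96
  W4 (cap 16, load 8): B — cost 8×2 = 16
  Shipping 185, fixed 335 → total 520.
  Any other capacity-feasible assignment to {W1, W2, W4} ships for at least 185.
Compare {W1, W3, W4}: its best feasible assignment gives total 618.
Compare {W1, W2, W3}: its best feasible assignment gives total 635.
Every other set of open sites that can feasibly serve all demand totals ≥ 618 even under its best assignment. Minimum: 520.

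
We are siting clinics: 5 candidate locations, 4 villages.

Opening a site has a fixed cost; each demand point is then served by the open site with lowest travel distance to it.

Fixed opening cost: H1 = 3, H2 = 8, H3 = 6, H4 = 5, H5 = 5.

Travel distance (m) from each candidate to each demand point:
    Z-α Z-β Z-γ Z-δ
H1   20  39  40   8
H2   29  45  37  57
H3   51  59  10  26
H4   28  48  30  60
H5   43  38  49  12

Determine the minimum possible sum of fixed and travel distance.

Open {H1, H3}: assign each demand point to its cheapest open site.
  Z-α→H1 20, Z-β→H1 39, Z-γ→H3 10, Z-δ→H1 8
  travel distance 77, fixed 9 → total 86.
Compare {H1, H3, H5}: travel distance 76 + fixed 14 = 90.
Compare {H1, H3, H4}: travel distance 77 + fixed 14 = 91.
Compare {H1, H2, H3}: travel distance 77 + fixed 17 = 94.
All other subsets cost ≥ 90. Minimum total cost: 86.

86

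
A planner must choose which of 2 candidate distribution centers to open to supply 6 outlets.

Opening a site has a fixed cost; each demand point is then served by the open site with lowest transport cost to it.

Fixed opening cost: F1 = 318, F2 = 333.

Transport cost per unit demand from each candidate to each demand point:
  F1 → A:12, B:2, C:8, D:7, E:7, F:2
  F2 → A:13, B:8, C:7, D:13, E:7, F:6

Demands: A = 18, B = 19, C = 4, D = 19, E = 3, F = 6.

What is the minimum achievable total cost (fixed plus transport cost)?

770

Open {F1}: assign each demand point to its cheapest open site.
  A→F1 18×12=216, B→F1 19×2=38, C→F1 4×8=32, D→F1 19×7=133, E→F1 3×7=21, F→F1 6×2=12
  transport cost 452, fixed 318 → total 770.
Compare {F2}: transport cost 718 + fixed 333 = 1051.
Compare {F1, F2}: transport cost 448 + fixed 651 = 1099.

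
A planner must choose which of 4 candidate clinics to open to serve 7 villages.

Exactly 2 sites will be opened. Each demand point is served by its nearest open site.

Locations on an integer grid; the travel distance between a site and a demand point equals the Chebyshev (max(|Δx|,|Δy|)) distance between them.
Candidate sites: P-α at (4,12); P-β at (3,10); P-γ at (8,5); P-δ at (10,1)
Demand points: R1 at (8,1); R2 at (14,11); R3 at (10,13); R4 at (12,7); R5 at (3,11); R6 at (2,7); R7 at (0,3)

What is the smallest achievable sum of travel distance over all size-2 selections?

32

Open {P-β, P-γ}.
  R1→P-γ 4, R2→P-γ 6, R3→P-β 7, R4→P-γ 4, R5→P-β 1, R6→P-β 3, R7→P-β 7  ⇒ total 32.
Compare {P-α, P-γ}: total 34.
Compare {P-β, P-δ}: total 36.
No size-2 selection does better; minimum is 32.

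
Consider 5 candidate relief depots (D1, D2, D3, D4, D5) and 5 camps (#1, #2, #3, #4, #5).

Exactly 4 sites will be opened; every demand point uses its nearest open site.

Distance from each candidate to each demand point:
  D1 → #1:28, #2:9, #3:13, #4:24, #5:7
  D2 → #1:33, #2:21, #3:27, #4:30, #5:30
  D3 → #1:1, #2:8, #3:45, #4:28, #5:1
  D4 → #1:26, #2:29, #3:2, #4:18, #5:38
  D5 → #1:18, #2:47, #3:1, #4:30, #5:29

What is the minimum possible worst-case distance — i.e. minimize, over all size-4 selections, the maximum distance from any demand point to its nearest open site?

18

Open {D1, D2, D3, D4}.
  Farthest demand point is #4 at distance 18 (to D4); all others are ≤ 18.
With {D1, D2, D4, D5} the worst case is 18.
With {D1, D3, D4, D5} the worst case is 18.
No size-4 selection achieves below 18.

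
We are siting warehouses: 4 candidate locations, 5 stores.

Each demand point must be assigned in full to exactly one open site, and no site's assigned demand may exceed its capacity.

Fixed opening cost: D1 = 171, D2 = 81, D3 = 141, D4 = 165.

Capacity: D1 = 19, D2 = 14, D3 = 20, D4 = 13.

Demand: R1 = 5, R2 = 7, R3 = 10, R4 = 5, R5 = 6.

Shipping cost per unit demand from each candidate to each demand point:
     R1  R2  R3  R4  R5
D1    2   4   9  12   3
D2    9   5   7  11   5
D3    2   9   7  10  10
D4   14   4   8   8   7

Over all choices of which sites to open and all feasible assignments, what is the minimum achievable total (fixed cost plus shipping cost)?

417

Open {D2, D3}; cheapest assignment that respects the capacities:
  D2 (cap 14, load 13): R2, R5 — cost 7×5 + 6×5 = 65
  D3 (cap 20, load 20): R1, R3, R4 — cost 5×2 + 10×7 + 5×10 = 130
  Shipping 195, fixed 222 → total 417.
  Any other capacity-feasible assignment to {D2, D3} ships for at least 195.
Compare {D1, D3}: its best feasible assignment gives total 488.
Compare {D3, D4}: its best feasible assignment gives total 506.
Every other set of open sites that can feasibly serve all demand totals ≥ 488 even under its best assignment. Minimum: 417.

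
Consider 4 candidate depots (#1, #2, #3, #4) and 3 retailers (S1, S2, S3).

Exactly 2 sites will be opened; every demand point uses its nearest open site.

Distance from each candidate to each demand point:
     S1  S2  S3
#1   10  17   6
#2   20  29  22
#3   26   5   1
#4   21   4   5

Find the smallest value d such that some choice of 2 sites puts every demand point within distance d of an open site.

10

Open {#1, #3}.
  Farthest demand point is S1 at distance 10 (to #1); all others are ≤ 10.
With {#1, #4} the worst case is 10.
With {#1, #2} the worst case is 17.
No size-2 selection achieves below 10.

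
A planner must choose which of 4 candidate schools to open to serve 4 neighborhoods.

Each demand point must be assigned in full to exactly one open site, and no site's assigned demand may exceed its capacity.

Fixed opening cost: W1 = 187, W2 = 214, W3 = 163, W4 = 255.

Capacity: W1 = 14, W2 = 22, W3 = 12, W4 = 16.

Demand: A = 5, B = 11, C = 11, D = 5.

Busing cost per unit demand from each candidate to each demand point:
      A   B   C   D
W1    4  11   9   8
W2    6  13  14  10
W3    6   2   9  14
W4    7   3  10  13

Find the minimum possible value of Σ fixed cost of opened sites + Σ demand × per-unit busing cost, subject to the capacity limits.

633

Open {W2, W3}; cheapest assignment that respects the capacities:
  W2 (cap 22, load 21): A, C, D — cost 5×6 + 11×14 + 5×10 = 234
  W3 (cap 12, load 11): B — cost 11×2 = 22
  Shipping 256, fixed 377 → total 633.
  Any other capacity-feasible assignment to {W2, W3} ships for at least 256.
Compare {W1, W2}: its best feasible assignment gives total 723.
Compare {W2, W4}: its best feasible assignment gives total 736.
Every other set of open sites that can feasibly serve all demand totals ≥ 723 even under its best assignment. Minimum: 633.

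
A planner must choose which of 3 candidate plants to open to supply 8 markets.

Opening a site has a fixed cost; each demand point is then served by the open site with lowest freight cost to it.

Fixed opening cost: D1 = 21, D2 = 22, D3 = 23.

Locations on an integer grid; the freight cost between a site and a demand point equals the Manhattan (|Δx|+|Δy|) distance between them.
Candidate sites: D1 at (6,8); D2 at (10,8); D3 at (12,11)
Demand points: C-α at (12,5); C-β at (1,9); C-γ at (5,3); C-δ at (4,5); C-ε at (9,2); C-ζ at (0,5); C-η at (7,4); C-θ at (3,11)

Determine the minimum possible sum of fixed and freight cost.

76

Open {D1}: assign each demand point to its cheapest open site.
  C-α→D1 9, C-β→D1 6, C-γ→D1 6, C-δ→D1 5, C-ε→D1 9, C-ζ→D1 9, C-η→D1 5, C-θ→D1 6
  freight cost 55, fixed 21 → total 76.
Compare {D1, D2}: freight cost 49 + fixed 43 = 92.
Compare {D2}: freight cost 71 + fixed 22 = 93.
Compare {D1, D3}: freight cost 52 + fixed 44 = 96.
All other subsets cost ≥ 92. Minimum total cost: 76.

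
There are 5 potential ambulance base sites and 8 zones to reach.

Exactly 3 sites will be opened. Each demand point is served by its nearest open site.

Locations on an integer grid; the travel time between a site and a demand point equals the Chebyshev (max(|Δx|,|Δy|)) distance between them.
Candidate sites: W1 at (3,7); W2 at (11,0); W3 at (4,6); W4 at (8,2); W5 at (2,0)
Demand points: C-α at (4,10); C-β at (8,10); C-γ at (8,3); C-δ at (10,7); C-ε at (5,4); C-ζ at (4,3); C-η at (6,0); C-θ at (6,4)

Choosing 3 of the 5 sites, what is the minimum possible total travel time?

Open {W1, W3, W4}.
  C-α→W1 3, C-β→W3 4, C-γ→W4 1, C-δ→W4 5, C-ε→W3 2, C-ζ→W3 3, C-η→W4 2, C-θ→W3 2  ⇒ total 22.
Compare {W2, W3, W4}: total 23.
Compare {W3, W4, W5}: total 23.
No size-3 selection does better; minimum is 22.

22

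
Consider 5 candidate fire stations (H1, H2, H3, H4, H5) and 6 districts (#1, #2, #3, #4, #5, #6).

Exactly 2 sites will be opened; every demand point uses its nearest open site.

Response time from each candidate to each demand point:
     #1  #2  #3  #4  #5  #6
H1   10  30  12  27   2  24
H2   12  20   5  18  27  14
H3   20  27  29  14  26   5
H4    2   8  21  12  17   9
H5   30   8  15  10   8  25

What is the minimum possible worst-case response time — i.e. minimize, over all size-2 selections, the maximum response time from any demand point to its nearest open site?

12

Open {H1, H4}.
  Farthest demand point is #3 at response time 12 (to H1); all others are ≤ 12.
With {H2, H5} the worst case is 14.
With {H4, H5} the worst case is 15.
No size-2 selection achieves below 12.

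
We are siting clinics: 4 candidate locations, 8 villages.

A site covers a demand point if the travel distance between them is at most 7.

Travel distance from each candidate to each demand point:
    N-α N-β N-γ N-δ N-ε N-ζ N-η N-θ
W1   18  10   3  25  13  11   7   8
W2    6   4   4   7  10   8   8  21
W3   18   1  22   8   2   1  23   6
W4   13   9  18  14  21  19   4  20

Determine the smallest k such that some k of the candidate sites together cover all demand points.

Coverage sets (demand points within 7 of each site):
  W1: {N-γ, N-η}
  W2: {N-α, N-β, N-γ, N-δ}
  W3: {N-β, N-ε, N-ζ, N-θ}
  W4: {N-η}
No 2 sites suffice: every size-2 union leaves at least one demand point uncovered.
But {W1, W2, W3} covers everything, so the minimum is 3.

3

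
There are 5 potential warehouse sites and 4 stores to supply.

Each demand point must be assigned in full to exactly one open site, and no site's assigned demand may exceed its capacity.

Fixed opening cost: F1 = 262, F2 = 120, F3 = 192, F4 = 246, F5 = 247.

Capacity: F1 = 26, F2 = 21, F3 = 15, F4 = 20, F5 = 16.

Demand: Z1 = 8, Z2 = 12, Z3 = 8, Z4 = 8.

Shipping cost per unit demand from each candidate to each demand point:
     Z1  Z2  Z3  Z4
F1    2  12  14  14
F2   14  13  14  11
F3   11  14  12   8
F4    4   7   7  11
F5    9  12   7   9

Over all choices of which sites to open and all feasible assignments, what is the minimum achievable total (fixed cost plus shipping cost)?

Open {F2, F4}; cheapest assignment that respects the capacities:
  F2 (cap 21, load 16): Z3, Z4 — cost 8×14 + 8×11 = 200
  F4 (cap 20, load 20): Z1, Z2 — cost 8×4 + 12×7 = 116
  Shipping 316, fixed 366 → total 682.
  Any other capacity-feasible assignment to {F2, F4} ships for at least 316.
Compare {F4, F5}: its best feasible assignment gives total 737.
Compare {F2, F5}: its best feasible assignment gives total 739.
Every other set of open sites that can feasibly serve all demand totals ≥ 737 even under its best assignment. Minimum: 682.

682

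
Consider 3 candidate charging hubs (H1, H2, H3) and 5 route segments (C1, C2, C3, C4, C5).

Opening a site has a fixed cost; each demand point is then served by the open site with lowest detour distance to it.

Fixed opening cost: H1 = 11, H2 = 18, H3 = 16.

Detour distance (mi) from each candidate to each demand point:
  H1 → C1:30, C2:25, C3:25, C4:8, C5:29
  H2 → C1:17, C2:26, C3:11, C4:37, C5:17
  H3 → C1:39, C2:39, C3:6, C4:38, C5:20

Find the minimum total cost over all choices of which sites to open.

Open {H1, H2}: assign each demand point to its cheapest open site.
  C1→H2 17, C2→H1 25, C3→H2 11, C4→H1 8, C5→H2 17
  detour distance 78, fixed 29 → total 107.
Compare {H1, H3}: detour distance 89 + fixed 27 = 116.
Compare {H1, H2, H3}: detour distance 73 + fixed 45 = 118.
Compare {H2}: detour distance 108 + fixed 18 = 126.
All other subsets cost ≥ 116. Minimum total cost: 107.

107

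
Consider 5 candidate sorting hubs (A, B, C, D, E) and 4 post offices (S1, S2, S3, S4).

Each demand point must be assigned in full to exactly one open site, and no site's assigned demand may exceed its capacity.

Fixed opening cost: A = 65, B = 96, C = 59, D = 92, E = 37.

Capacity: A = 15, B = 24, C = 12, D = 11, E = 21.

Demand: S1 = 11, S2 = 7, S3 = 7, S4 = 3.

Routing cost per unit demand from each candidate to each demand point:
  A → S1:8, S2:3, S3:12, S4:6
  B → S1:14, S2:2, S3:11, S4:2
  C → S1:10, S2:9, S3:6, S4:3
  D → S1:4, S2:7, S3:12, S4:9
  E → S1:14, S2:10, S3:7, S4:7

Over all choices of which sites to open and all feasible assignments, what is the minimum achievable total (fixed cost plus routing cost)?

313

Open {D, E}; cheapest assignment that respects the capacities:
  D (cap 11, load 11): S1 — cost 11×4 = 44
  E (cap 21, load 17): S2, S3, S4 — cost 7×10 + 7×7 + 3×7 = 140
  Shipping 184, fixed 129 → total 313.
  Any other capacity-feasible assignment to {D, E} ships for at least 184.
Compare {A, D, E}: its best feasible assignment gives total 326.
Compare {A, E}: its best feasible assignment gives total 327.
Every other set of open sites that can feasibly serve all demand totals ≥ 326 even under its best assignment. Minimum: 313.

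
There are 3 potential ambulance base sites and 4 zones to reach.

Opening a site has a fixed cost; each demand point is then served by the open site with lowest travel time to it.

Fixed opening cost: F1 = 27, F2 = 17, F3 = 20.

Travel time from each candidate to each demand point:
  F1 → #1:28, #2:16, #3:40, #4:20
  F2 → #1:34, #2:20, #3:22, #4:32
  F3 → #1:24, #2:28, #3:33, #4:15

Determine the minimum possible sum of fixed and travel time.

118

Open {F2, F3}: assign each demand point to its cheapest open site.
  #1→F3 24, #2→F2 20, #3→F2 22, #4→F3 15
  travel time 81, fixed 37 → total 118.
Compare {F3}: travel time 100 + fixed 20 = 120.
Compare {F2}: travel time 108 + fixed 17 = 125.
Compare {F1, F2}: travel time 86 + fixed 44 = 130.
All other subsets cost ≥ 120. Minimum total cost: 118.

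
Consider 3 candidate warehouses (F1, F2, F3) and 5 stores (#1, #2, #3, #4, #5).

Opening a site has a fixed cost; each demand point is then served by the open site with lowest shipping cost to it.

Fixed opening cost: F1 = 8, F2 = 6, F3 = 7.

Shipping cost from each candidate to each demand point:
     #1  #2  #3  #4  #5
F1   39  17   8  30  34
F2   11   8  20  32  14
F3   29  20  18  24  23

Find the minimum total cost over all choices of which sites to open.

Open {F1, F2}: assign each demand point to its cheapest open site.
  #1→F2 11, #2→F2 8, #3→F1 8, #4→F1 30, #5→F2 14
  shipping cost 71, fixed 14 → total 85.
Compare {F1, F2, F3}: shipping cost 65 + fixed 21 = 86.
Compare {F2, F3}: shipping cost 75 + fixed 13 = 88.
Compare {F2}: shipping cost 85 + fixed 6 = 91.
All other subsets cost ≥ 86. Minimum total cost: 85.

85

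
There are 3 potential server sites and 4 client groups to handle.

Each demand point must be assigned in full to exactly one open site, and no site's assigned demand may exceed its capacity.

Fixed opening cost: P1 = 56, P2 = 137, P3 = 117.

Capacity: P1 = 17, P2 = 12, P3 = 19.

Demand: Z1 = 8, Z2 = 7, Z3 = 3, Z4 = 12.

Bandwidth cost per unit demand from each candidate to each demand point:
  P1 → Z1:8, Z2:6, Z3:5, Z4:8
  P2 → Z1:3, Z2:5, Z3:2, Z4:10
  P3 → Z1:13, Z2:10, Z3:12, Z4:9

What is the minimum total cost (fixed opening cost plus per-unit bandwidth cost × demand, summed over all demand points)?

423

Open {P1, P3}; cheapest assignment that respects the capacities:
  P1 (cap 17, load 15): Z1, Z2 — cost 8×8 + 7×6 = 106
  P3 (cap 19, load 15): Z3, Z4 — cost 3×12 + 12×9 = 144
  Shipping 250, fixed 173 → total 423.
  Any other capacity-feasible assignment to {P1, P3} ships for at least 250.
Compare {P2, P3}: its best feasible assignment gives total 462.
Compare {P1, P2, P3}: its best feasible assignment gives total 490.
Every other set of open sites that can feasibly serve all demand totals ≥ 462 even under its best assignment. Minimum: 423.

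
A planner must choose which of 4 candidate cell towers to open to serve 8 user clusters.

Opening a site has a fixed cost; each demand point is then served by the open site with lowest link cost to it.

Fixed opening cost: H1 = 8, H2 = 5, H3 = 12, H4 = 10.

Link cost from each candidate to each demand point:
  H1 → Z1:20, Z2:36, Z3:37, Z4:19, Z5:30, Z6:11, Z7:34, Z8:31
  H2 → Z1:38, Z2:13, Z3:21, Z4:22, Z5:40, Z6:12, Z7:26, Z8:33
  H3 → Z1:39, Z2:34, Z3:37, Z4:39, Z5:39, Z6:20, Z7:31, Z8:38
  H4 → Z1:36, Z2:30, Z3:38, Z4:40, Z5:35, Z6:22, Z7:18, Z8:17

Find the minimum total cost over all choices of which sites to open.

Open {H1, H2, H4}: assign each demand point to its cheapest open site.
  Z1→H1 20, Z2→H2 13, Z3→H2 21, Z4→H1 19, Z5→H1 30, Z6→H1 11, Z7→H4 18, Z8→H4 17
  link cost 149, fixed 23 → total 172.
Compare {H1, H2}: link cost 171 + fixed 13 = 184.
Compare {H1, H2, H3, H4}: link cost 149 + fixed 35 = 184.
Compare {H2, H4}: link cost 174 + fixed 15 = 189.
All other subsets cost ≥ 184. Minimum total cost: 172.

172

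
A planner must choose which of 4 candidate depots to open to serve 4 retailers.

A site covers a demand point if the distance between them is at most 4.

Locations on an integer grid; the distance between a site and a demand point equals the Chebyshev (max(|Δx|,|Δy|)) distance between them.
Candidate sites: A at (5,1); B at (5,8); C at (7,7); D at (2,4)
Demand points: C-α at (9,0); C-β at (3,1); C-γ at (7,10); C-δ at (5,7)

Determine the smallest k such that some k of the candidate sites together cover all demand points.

Coverage sets (demand points within 4 of each site):
  A: {C-α, C-β}
  B: {C-γ, C-δ}
  C: {C-γ, C-δ}
  D: {C-β, C-δ}
No single site covers all 4 demand points.
But {A, B} covers everything, so the minimum is 2.

2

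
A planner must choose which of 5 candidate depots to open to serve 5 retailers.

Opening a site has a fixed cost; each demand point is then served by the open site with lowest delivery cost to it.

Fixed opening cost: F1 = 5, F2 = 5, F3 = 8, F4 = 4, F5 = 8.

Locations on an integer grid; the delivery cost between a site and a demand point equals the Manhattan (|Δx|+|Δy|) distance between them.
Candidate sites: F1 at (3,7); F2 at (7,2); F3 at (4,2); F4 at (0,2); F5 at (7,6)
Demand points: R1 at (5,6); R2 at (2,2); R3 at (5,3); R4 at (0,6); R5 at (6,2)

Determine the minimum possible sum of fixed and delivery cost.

Open {F2, F4}: assign each demand point to its cheapest open site.
  R1→F2 6, R2→F4 2, R3→F2 3, R4→F4 4, R5→F2 1
  delivery cost 16, fixed 9 → total 25.
Compare {F1, F2}: delivery cost 16 + fixed 10 = 26.
Compare {F1, F3}: delivery cost 13 + fixed 13 = 26.
Compare {F3}: delivery cost 19 + fixed 8 = 27.
All other subsets cost ≥ 26. Minimum total cost: 25.

25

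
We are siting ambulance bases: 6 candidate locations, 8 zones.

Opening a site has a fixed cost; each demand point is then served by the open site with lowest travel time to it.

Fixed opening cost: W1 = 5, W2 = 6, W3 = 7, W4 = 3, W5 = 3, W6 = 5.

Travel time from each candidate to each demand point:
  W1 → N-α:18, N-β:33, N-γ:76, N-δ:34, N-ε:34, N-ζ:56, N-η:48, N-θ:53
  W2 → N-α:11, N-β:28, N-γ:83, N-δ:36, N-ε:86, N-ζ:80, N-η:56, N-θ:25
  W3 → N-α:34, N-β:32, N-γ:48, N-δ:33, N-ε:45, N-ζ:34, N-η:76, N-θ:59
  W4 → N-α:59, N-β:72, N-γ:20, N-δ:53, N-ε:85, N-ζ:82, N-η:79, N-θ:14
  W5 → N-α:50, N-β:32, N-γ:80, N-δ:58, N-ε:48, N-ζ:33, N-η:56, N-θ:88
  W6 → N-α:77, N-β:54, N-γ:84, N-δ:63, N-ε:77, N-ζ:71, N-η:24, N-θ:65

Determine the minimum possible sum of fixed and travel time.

Open {W1, W2, W4, W5, W6}: assign each demand point to its cheapest open site.
  N-α→W2 11, N-β→W2 28, N-γ→W4 20, N-δ→W1 34, N-ε→W1 34, N-ζ→W5 33, N-η→W6 24, N-θ→W4 14
  travel time 198, fixed 22 → total 220.
Compare {W1, W2, W3, W4, W6}: travel time 198 + fixed 26 = 224.
Compare {W1, W4, W5, W6}: travel time 209 + fixed 16 = 225.
Compare {W1, W2, W3, W4, W5, W6}: travel time 197 + fixed 29 = 226.
All other subsets cost ≥ 224. Minimum total cost: 220.

220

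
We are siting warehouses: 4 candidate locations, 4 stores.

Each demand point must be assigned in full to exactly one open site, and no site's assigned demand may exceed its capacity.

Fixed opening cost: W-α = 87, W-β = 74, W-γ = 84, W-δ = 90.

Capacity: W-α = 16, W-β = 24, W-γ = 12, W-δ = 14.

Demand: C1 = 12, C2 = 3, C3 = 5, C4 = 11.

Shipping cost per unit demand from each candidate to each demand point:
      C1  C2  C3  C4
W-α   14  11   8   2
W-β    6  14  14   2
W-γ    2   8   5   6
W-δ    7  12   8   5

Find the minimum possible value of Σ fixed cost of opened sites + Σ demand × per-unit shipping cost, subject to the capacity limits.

Open {W-β, W-γ}; cheapest assignment that respects the capacities:
  W-β (cap 24, load 23): C1, C4 — cost 12×6 + 11×2 = 94
  W-γ (cap 12, load 8): C2, C3 — cost 3×8 + 5×5 = 49
  Shipping 143, fixed 158 → total 301.
  Any other capacity-feasible assignment to {W-β, W-γ} ships for at least 143.
Compare {W-α, W-β}: its best feasible assignment gives total 328.
Compare {W-β, W-δ}: its best feasible assignment gives total 334.
Every other set of open sites that can feasibly serve all demand totals ≥ 328 even under its best assignment. Minimum: 301.

301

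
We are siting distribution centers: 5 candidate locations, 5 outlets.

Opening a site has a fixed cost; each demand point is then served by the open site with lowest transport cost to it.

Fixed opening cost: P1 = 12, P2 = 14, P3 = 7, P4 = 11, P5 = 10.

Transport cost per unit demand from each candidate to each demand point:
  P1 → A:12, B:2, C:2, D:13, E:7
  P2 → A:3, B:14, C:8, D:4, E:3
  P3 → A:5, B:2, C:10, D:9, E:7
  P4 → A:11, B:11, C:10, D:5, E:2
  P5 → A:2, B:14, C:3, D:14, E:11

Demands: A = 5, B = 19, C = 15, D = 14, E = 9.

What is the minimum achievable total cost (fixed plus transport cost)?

192

Open {P1, P2}: assign each demand point to its cheapest open site.
  A→P2 5×3=15, B→P1 19×2=38, C→P1 15×2=30, D→P2 14×4=56, E→P2 9×3=27
  transport cost 166, fixed 26 → total 192.
Compare {P1, P2, P4}: transport cost 157 + fixed 37 = 194.
Compare {P1, P2, P5}: transport cost 161 + fixed 36 = 197.
Compare {P1, P2, P3}: transport cost 166 + fixed 33 = 199.
All other subsets cost ≥ 194. Minimum total cost: 192.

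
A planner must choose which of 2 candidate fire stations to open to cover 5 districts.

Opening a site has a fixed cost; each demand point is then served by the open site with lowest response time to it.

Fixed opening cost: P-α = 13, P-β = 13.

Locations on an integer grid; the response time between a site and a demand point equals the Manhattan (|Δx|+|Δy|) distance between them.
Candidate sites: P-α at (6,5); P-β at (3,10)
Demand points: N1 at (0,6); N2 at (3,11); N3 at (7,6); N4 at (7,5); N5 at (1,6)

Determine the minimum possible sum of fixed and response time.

Open {P-α}: assign each demand point to its cheapest open site.
  N1→P-α 7, N2→P-α 9, N3→P-α 2, N4→P-α 1, N5→P-α 6
  response time 25, fixed 13 → total 38.
Compare {P-α, P-β}: response time 17 + fixed 26 = 43.
Compare {P-β}: response time 31 + fixed 13 = 44.

38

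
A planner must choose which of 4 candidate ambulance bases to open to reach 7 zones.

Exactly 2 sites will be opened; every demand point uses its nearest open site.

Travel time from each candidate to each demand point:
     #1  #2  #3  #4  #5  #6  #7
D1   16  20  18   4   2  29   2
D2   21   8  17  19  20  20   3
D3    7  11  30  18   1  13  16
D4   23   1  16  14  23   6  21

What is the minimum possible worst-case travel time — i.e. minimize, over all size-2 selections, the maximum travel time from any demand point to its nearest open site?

16

Open {D1, D4}.
  Farthest demand point is #1 at travel time 16 (to D1); all others are ≤ 16.
With {D3, D4} the worst case is 16.
With {D1, D3} the worst case is 18.
No size-2 selection achieves below 16.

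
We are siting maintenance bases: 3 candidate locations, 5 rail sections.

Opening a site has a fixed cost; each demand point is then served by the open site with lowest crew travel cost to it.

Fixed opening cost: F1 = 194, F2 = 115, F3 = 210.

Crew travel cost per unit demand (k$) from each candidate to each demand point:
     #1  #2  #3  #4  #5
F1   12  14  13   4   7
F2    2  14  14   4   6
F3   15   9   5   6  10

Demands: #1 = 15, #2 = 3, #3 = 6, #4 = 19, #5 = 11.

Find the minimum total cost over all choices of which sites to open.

413

Open {F2}: assign each demand point to its cheapest open site.
  #1→F2 15×2=30, #2→F2 3×14=42, #3→F2 6×14=84, #4→F2 19×4=76, #5→F2 11×6=66
  crew travel cost 298, fixed 115 → total 413.
Compare {F2, F3}: crew travel cost 229 + fixed 325 = 554.
Compare {F1, F2}: crew travel cost 292 + fixed 309 = 601.
Compare {F1}: crew travel cost 453 + fixed 194 = 647.
All other subsets cost ≥ 554. Minimum total cost: 413.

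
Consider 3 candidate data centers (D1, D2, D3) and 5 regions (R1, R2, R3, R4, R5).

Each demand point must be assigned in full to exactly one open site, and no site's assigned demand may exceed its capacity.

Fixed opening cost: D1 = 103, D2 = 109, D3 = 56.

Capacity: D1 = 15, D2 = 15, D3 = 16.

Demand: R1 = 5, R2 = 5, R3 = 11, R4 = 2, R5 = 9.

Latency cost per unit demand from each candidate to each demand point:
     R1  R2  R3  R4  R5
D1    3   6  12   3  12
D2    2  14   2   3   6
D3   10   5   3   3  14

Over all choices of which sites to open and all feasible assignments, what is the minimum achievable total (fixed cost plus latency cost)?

396

Open {D1, D2, D3}; cheapest assignment that respects the capacities:
  D1 (cap 15, load 2): R4 — cost 2×3 = 6
  D2 (cap 15, load 14): R1, R5 — cost 5×2 + 9×6 = 64
  D3 (cap 16, load 16): R2, R3 — cost 5×5 + 11×3 = 58
  Shipping 128, fixed 268 → total 396.
  Any other capacity-feasible assignment to {D1, D2, D3} ships for at least 128.
Total demand is 32 and no other set of sites has combined capacity ≥ 32, so {D1, D2, D3} is the only feasible choice of open sites. Minimum: 396.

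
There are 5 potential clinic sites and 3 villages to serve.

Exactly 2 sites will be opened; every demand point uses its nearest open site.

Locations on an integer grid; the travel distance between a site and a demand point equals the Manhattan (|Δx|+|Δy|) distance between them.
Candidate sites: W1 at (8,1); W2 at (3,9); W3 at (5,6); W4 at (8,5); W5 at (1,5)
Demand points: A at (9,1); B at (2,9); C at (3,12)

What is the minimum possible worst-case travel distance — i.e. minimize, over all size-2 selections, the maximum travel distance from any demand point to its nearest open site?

3

Open {W1, W2}.
  Farthest demand point is C at travel distance 3 (to W2); all others are ≤ 3.
With {W2, W4} the worst case is 5.
With {W1, W3} the worst case is 8.
No size-2 selection achieves below 3.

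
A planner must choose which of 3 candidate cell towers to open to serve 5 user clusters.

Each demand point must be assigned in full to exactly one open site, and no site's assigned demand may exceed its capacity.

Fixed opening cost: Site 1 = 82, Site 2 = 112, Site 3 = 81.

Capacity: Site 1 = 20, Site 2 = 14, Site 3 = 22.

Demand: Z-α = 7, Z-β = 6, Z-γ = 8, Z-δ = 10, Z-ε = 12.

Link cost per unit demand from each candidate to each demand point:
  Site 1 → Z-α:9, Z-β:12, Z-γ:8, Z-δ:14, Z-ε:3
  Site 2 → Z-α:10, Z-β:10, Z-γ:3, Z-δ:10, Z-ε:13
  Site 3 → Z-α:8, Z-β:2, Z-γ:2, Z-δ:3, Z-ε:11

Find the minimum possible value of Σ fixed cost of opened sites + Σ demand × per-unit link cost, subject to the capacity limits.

440

Open {Site 1, Site 2, Site 3}; cheapest assignment that respects the capacities:
  Site 1 (cap 20, load 19): Z-α, Z-ε — cost 7×9 + 12×3 = 99
  Site 2 (cap 14, load 8): Z-γ — cost 8×3 = 24
  Site 3 (cap 22, load 16): Z-β, Z-δ — cost 6×2 + 10×3 = 42
  Shipping 165, fixed 275 → total 440.
  Any other capacity-feasible assignment to {Site 1, Site 2, Site 3} ships for at least 165.
Total demand is 43 and no other set of sites has combined capacity ≥ 43, so {Site 1, Site 2, Site 3} is the only feasible choice of open sites. Minimum: 440.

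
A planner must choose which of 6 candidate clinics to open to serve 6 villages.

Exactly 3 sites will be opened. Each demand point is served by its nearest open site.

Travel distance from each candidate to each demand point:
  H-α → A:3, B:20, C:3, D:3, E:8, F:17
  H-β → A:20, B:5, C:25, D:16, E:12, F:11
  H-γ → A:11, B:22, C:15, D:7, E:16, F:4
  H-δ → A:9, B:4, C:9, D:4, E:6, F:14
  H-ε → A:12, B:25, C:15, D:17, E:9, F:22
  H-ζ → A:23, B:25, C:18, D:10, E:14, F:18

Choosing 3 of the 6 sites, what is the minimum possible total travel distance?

23

Open {H-α, H-γ, H-δ}.
  A→H-α 3, B→H-δ 4, C→H-α 3, D→H-α 3, E→H-δ 6, F→H-γ 4  ⇒ total 23.
Compare {H-α, H-β, H-γ}: total 26.
Compare {H-α, H-β, H-δ}: total 30.
No size-3 selection does better; minimum is 23.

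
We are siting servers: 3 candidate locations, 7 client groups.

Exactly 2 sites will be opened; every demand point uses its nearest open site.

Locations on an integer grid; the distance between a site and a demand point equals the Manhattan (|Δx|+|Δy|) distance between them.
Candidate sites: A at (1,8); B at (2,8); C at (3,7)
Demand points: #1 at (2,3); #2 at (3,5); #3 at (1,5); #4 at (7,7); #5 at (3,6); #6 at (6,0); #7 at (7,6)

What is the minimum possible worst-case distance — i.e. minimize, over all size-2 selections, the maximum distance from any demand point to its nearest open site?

Open {A, C}.
  Farthest demand point is #6 at distance 10 (to C); all others are ≤ 10.
With {B, C} the worst case is 10.
With {A, B} the worst case is 12.
No size-2 selection achieves below 10.

10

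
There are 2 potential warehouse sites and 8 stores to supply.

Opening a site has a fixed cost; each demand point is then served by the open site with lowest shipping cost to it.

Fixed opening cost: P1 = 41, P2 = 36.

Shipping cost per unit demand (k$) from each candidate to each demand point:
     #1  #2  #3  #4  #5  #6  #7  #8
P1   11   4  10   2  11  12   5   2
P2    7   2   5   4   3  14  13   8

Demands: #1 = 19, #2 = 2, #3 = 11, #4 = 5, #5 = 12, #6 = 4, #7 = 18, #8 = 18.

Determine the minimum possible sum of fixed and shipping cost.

Open {P1, P2}: assign each demand point to its cheapest open site.
  #1→P2 19×7=133, #2→P2 2×2=4, #3→P2 11×5=55, #4→P1 5×2=10, #5→P2 12×3=36, #6→P1 4×12=48, #7→P1 18×5=90, #8→P1 18×2=36
  shipping cost 412, fixed 77 → total 489.
Compare {P1}: shipping cost 643 + fixed 41 = 684.
Compare {P2}: shipping cost 682 + fixed 36 = 718.

489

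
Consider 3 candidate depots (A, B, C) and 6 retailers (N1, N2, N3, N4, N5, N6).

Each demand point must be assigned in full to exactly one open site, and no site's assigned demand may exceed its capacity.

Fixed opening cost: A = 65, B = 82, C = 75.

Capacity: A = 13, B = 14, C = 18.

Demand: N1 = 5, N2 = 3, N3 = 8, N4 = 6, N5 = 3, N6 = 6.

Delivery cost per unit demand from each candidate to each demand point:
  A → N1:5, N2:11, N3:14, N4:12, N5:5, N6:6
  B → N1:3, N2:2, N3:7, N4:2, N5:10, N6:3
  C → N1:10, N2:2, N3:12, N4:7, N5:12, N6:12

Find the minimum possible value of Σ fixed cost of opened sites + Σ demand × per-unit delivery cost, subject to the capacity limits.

Open {B, C}; cheapest assignment that respects the capacities:
  B (cap 14, load 14): N1, N5, N6 — cost 5×3 + 3×10 + 6×3 = 63
  C (cap 18, load 17): N2, N3, N4 — cost 3×2 + 8×12 + 6×7 = 144
  Shipping 207, fixed 157 → total 364.
  Any other capacity-feasible assignment to {B, C} ships for at least 207.
Compare {A, B, C}: its best feasible assignment gives total 384.
Compare {A, C}: its best feasible assignment gives total 433.
Every other set of open sites that can feasibly serve all demand totals ≥ 384 even under its best assignment. Minimum: 364.

364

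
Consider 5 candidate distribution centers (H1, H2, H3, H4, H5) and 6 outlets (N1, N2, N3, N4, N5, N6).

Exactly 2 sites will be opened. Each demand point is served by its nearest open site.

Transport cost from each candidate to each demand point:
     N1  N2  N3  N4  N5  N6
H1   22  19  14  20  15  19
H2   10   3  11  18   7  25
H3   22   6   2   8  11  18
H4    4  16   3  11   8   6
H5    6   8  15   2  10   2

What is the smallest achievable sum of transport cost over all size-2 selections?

27

Open {H4, H5}.
  N1→H4 4, N2→H5 8, N3→H4 3, N4→H5 2, N5→H4 8, N6→H5 2  ⇒ total 27.
Compare {H3, H5}: total 28.
Compare {H2, H5}: total 31.
No size-2 selection does better; minimum is 27.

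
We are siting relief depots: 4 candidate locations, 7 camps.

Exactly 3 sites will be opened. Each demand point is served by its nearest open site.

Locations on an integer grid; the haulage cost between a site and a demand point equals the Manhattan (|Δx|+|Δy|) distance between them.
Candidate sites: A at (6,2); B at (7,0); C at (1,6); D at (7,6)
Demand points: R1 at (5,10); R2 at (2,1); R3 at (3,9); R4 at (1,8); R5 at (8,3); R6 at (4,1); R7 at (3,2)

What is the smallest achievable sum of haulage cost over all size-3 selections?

Open {A, C, D}.
  R1→D 6, R2→A 5, R3→C 5, R4→C 2, R5→A 3, R6→A 3, R7→A 3  ⇒ total 27.
Compare {A, B, C}: total 29.
Compare {B, C, D}: total 33.
No size-3 selection does better; minimum is 27.

27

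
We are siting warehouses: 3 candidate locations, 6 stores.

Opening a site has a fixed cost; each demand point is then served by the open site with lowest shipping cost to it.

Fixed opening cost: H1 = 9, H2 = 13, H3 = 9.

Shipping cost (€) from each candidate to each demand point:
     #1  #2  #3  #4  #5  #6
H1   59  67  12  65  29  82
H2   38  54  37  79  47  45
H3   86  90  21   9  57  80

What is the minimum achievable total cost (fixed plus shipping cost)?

218

Open {H1, H2, H3}: assign each demand point to its cheapest open site.
  #1→H2 38, #2→H2 54, #3→H1 12, #4→H3 9, #5→H1 29, #6→H2 45
  shipping cost 187, fixed 31 → total 218.
Compare {H2, H3}: shipping cost 214 + fixed 22 = 236.
Compare {H1, H2}: shipping cost 243 + fixed 22 = 265.
Compare {H1, H3}: shipping cost 256 + fixed 18 = 274.
All other subsets cost ≥ 236. Minimum total cost: 218.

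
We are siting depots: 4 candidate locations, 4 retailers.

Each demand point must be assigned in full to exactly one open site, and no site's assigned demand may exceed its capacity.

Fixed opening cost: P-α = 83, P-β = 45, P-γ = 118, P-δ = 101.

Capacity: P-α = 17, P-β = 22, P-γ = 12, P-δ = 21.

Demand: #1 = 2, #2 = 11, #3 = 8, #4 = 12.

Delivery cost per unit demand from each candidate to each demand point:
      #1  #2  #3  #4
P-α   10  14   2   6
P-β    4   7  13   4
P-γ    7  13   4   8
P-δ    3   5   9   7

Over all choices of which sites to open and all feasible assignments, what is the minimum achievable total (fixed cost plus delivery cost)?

327

Open {P-β, P-δ}; cheapest assignment that respects the capacities:
  P-β (cap 22, load 12): #4 — cost 12×4 = 48
  P-δ (cap 21, load 21): #1, #2, #3 — cost 2×3 + 11×5 + 8×9 = 133
  Shipping 181, fixed 146 → total 327.
  Any other capacity-feasible assignment to {P-β, P-δ} ships for at least 181.
Compare {P-α, P-β, P-δ}: its best feasible assignment gives total 354.
Compare {P-α, P-β}: its best feasible assignment gives total 389.
Every other set of open sites that can feasibly serve all demand totals ≥ 354 even under its best assignment. Minimum: 327.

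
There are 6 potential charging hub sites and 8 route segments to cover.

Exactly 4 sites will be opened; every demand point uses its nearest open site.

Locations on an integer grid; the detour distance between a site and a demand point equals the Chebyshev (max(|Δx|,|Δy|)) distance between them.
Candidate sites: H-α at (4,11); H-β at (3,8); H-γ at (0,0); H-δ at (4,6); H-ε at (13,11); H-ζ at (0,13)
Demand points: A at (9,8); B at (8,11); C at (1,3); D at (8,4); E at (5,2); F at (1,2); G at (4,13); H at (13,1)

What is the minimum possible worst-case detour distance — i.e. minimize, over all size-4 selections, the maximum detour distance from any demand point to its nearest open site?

Open {H-α, H-β, H-γ, H-δ}.
  Farthest demand point is H at detour distance 9 (to H-δ); all others are ≤ 9.
With {H-α, H-β, H-δ, H-ε} the worst case is 9.
With {H-α, H-β, H-δ, H-ζ} the worst case is 9.
No size-4 selection achieves below 9.

9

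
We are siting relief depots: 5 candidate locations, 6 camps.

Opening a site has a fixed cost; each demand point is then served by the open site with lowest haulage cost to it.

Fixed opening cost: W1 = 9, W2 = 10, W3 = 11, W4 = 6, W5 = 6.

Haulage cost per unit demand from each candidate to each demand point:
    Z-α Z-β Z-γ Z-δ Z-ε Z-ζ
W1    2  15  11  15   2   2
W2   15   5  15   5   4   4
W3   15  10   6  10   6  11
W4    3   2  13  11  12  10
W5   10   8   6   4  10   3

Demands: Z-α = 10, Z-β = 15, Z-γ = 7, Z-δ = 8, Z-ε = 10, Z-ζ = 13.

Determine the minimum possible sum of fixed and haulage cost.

191

Open {W1, W4, W5}: assign each demand point to its cheapest open site.
  Z-α→W1 10×2=20, Z-β→W4 15×2=30, Z-γ→W5 7×6=42, Z-δ→W5 8×4=32, Z-ε→W1 10×2=20, Z-ζ→W1 13×2=26
  haulage cost 170, fixed 21 → total 191.
Compare {W1, W2, W4, W5}: haulage cost 170 + fixed 31 = 201.
Compare {W1, W3, W4, W5}: haulage cost 170 + fixed 32 = 202.
Compare {W1, W2, W3, W4, W5}: haulage cost 170 + fixed 42 = 212.
All other subsets cost ≥ 201. Minimum total cost: 191.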